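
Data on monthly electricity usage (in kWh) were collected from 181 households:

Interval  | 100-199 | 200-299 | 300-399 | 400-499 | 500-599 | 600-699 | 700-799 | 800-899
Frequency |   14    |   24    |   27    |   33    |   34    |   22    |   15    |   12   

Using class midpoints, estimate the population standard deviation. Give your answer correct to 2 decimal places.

Midpoints: 149.5, 249.5, 349.5, 449.5, 549.5, 649.5, 749.5, 849.5
n = 181, Σfm = 86759.5, mean = 479.3343
Σfm² = 48405695.25
Σf(m − x̄)² = Σfm² − (Σfm)²/n = 48405695.25 − 86759.5²/181 = 6818895.0276
Population variance = 6818895.0276 / 181 = 37673.4532
Standard deviation = √37673.4532 = 194.0965

194.10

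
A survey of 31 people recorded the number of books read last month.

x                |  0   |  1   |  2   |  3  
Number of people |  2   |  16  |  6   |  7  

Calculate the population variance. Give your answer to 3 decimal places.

Values: 0, 1, 2, 3
n = 31, Σfx = 49, mean = 1.5806
Σfx² = 103
Σf(x − x̄)² = Σfx² − (Σfx)²/n = 103 − 49²/31 = 25.5484
Population variance = 25.5484 / 31 = 0.8241

0.824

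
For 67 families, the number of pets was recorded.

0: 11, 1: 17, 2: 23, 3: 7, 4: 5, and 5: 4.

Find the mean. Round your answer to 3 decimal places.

Values: 0, 1, 2, 3, 4, 5
Σfx = 11×0 + 17×1 + 23×2 + 7×3 + 5×4 + 4×5 = 124
n = Σf = 67
Mean = 124 / 67 = 1.8507

1.851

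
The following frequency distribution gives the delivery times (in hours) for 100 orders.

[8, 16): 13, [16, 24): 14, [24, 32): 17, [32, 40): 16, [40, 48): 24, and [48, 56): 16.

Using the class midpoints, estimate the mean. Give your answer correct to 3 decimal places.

Midpoints: 12, 20, 28, 36, 44, 52
Σfm = 13×12 + 14×20 + 17×28 + 16×36 + 24×44 + 16×52 = 3376
n = Σf = 100
Mean = 3376 / 100 = 33.7600

33.760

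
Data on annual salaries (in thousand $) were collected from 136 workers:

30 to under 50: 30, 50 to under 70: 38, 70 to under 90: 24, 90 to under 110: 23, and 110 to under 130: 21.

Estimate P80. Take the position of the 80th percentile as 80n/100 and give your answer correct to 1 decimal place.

Cumulative frequencies: 30, 68, 92, 115, 136
n = 136; position = 80n/100 = 108.8.
This falls in the class 90 to under 110: L = 90, F = 92, f = 23, h = 20.
80th percentile ≈ 90 + ((108.8 − 92) / 23) × 20 = 104.6087

104.6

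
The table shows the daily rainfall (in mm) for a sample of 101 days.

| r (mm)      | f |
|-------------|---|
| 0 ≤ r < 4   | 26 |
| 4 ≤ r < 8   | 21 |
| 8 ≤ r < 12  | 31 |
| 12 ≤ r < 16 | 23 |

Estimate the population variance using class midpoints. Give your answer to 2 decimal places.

Midpoints: 2, 6, 10, 14
n = 101, Σfm = 810, mean = 8.0198
Σfm² = 8468
Σf(m − x̄)² = Σfm² − (Σfm)²/n = 8468 − 810²/101 = 1971.9604
Population variance = 1971.9604 / 101 = 19.5244

19.52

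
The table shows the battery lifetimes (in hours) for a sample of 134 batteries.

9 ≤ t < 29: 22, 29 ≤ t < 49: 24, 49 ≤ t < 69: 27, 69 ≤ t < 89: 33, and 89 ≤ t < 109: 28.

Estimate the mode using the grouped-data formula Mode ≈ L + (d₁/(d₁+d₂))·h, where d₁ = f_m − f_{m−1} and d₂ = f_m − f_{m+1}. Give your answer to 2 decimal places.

Modal class: 69 ≤ t < 89 (highest frequency 33).
d₁ = 33 − 27 = 6, d₂ = 33 − 28 = 5
Mode ≈ 69 + (6/(6+5)) × 20 = 69 + 10.9091 = 79.9091

79.91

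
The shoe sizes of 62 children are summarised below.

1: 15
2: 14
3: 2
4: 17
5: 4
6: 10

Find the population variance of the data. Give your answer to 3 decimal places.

3.146

Values: 1, 2, 3, 4, 5, 6
n = 62, Σfx = 197, mean = 3.1774
Σfx² = 821
Σf(x − x̄)² = Σfx² − (Σfx)²/n = 821 − 197²/62 = 195.0484
Population variance = 195.0484 / 62 = 3.1459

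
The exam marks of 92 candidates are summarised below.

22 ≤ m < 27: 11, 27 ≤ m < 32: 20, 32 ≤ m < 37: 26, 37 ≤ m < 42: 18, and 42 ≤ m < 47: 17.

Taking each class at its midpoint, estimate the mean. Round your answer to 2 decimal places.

35.04

Midpoints: 24.5, 29.5, 34.5, 39.5, 44.5
Σfm = 11×24.5 + 20×29.5 + 26×34.5 + 18×39.5 + 17×44.5 = 3224
n = Σf = 92
Mean = 3224 / 92 = 35.0435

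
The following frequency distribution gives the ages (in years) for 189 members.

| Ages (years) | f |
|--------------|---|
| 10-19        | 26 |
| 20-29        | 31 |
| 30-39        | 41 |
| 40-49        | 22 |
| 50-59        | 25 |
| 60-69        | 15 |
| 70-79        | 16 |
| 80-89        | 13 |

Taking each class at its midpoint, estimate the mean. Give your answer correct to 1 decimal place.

43.1

Midpoints: 14.5, 24.5, 34.5, 44.5, 54.5, 64.5, 74.5, 84.5
Σfm = 26×14.5 + 31×24.5 + 41×34.5 + 22×44.5 + 25×54.5 + 15×64.5 + 16×74.5 + 13×84.5 = 8150.5
n = Σf = 189
Mean = 8150.5 / 189 = 43.1243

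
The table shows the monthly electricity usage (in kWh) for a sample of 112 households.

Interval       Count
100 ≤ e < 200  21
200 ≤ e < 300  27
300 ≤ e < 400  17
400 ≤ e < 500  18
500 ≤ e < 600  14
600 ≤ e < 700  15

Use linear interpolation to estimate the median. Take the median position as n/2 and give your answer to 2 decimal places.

347.06

Cumulative frequencies: 21, 48, 65, 83, 97, 112
n = 112; position = n/2 = 56.
This falls in the class 300 ≤ e < 400: L = 300, F = 48, f = 17, h = 100.
Median ≈ 300 + ((56 − 48) / 17) × 100 = 347.0588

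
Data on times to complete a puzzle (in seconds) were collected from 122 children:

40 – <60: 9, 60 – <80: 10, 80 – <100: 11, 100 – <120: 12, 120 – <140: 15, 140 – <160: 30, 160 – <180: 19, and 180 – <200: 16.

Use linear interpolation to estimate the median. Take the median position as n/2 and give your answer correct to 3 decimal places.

Cumulative frequencies: 9, 19, 30, 42, 57, 87, 106, 122
n = 122; position = n/2 = 61.
This falls in the class 140 – <160: L = 140, F = 57, f = 30, h = 20.
Median ≈ 140 + ((61 − 57) / 30) × 20 = 142.6667

142.667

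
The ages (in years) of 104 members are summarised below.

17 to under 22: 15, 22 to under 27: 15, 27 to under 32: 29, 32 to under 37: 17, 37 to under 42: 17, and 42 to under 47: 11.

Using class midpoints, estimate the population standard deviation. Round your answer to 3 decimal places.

Midpoints: 19.5, 24.5, 29.5, 34.5, 39.5, 44.5
n = 104, Σfm = 3263, mean = 31.3750
Σfm² = 108486
Σf(m − x̄)² = Σfm² − (Σfm)²/n = 108486 − 3263²/104 = 6109.3750
Population variance = 6109.3750 / 104 = 58.7440
Standard deviation = √58.7440 = 7.6645

7.664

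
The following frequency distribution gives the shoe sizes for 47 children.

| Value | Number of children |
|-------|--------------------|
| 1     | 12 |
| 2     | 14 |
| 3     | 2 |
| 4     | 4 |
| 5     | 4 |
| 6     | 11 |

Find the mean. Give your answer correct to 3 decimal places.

Values: 1, 2, 3, 4, 5, 6
Σfx = 12×1 + 14×2 + 2×3 + 4×4 + 4×5 + 11×6 = 148
n = Σf = 47
Mean = 148 / 47 = 3.1489

3.149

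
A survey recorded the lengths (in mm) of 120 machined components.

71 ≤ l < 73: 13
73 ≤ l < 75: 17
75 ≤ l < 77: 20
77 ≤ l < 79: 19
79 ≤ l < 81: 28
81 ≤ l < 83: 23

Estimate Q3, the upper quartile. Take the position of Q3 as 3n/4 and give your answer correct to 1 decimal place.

80.5

Cumulative frequencies: 13, 30, 50, 69, 97, 120
n = 120; position = 3n/4 = 90.
This falls in the class 79 ≤ l < 81: L = 79, F = 69, f = 28, h = 2.
Upper quartile ≈ 79 + ((90 − 69) / 28) × 2 = 80.5000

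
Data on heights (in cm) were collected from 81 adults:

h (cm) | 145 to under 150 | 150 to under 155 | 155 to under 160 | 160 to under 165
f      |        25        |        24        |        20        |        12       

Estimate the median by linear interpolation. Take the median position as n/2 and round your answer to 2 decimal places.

Cumulative frequencies: 25, 49, 69, 81
n = 81; position = n/2 = 40.5.
This falls in the class 150 to under 155: L = 150, F = 25, f = 24, h = 5.
Median ≈ 150 + ((40.5 − 25) / 24) × 5 = 153.2292

153.23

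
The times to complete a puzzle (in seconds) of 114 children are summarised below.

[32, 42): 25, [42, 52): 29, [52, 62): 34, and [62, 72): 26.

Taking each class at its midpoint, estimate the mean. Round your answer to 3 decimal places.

Midpoints: 37, 47, 57, 67
Σfm = 25×37 + 29×47 + 34×57 + 26×67 = 5968
n = Σf = 114
Mean = 5968 / 114 = 52.3509

52.351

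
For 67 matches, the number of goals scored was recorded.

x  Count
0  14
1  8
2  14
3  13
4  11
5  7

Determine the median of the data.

2

Cumulative frequencies: 14, 22, 36, 49, 60, 67
n = 67, so the median is the value in position (n+1)/2 = 34.
Position 34 falls at value 2.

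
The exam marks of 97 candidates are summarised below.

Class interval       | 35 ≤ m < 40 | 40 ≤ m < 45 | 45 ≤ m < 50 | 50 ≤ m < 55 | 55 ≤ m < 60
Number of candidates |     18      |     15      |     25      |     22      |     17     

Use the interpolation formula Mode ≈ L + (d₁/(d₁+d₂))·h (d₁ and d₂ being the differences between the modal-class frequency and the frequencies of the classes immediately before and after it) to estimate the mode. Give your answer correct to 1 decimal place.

Modal class: 45 ≤ m < 50 (highest frequency 25).
d₁ = 25 − 15 = 10, d₂ = 25 − 22 = 3
Mode ≈ 45 + (10/(10+3)) × 5 = 45 + 3.8462 = 48.8462

48.8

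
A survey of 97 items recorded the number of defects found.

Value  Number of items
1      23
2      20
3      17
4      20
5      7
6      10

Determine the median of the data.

3

Cumulative frequencies: 23, 43, 60, 80, 87, 97
n = 97, so the median is the value in position (n+1)/2 = 49.
Position 49 falls at value 3.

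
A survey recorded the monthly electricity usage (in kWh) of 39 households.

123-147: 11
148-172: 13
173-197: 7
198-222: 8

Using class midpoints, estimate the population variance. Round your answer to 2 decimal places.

Midpoints: 135, 160, 185, 210
n = 39, Σfm = 6540, mean = 167.6923
Σfm² = 1125650
Σf(m − x̄)² = Σfm² − (Σfm)²/n = 1125650 − 6540²/39 = 28942.3077
Population variance = 28942.3077 / 39 = 742.1105

742.11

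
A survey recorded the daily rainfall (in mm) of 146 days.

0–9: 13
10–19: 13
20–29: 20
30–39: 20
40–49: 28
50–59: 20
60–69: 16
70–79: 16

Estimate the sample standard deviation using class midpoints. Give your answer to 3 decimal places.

Midpoints: 4.5, 14.5, 24.5, 34.5, 44.5, 54.5, 64.5, 74.5
n = 146, Σfm = 5987, mean = 41.0068
Σfm² = 309026.5
Σf(m − x̄)² = Σfm² − (Σfm)²/n = 309026.5 − 5987²/146 = 63518.4932
Sample variance = 63518.4932 / 145 = 438.0586
Standard deviation = √438.0586 = 20.9298

20.930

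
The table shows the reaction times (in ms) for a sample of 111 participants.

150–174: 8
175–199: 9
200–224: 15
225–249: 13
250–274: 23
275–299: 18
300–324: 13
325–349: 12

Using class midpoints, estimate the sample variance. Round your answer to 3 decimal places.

Midpoints: 162, 187, 212, 237, 262, 287, 312, 337
n = 111, Σfm = 28532, mean = 257.0450
Σfm² = 7618784
Σf(m − x̄)² = Σfm² − (Σfm)²/n = 7618784 − 28532²/111 = 284774.7748
Sample variance = 284774.7748 / 110 = 2588.8616

2588.862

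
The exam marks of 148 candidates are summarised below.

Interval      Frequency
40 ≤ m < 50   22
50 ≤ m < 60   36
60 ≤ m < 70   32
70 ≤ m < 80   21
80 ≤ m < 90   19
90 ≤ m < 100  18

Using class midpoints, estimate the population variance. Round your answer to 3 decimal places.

253.812

Midpoints: 45, 55, 65, 75, 85, 95
n = 148, Σfm = 9950, mean = 67.2297
Σfm² = 706500
Σf(m − x̄)² = Σfm² − (Σfm)²/n = 706500 − 9950²/148 = 37564.1892
Population variance = 37564.1892 / 148 = 253.8121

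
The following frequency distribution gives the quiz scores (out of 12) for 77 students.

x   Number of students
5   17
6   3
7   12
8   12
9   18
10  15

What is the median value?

Cumulative frequencies: 17, 20, 32, 44, 62, 77
n = 77, so the median is the value in position (n+1)/2 = 39.
Position 39 falls at value 8.

8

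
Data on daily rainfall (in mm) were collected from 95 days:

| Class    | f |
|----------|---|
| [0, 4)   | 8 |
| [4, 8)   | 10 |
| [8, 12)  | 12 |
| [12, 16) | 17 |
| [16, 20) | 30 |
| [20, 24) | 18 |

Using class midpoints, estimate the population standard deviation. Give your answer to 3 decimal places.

6.155

Midpoints: 2, 6, 10, 14, 18, 22
n = 95, Σfm = 1370, mean = 14.4211
Σfm² = 23356
Σf(m − x̄)² = Σfm² − (Σfm)²/n = 23356 − 1370²/95 = 3599.1579
Population variance = 3599.1579 / 95 = 37.8859
Standard deviation = √37.8859 = 6.1552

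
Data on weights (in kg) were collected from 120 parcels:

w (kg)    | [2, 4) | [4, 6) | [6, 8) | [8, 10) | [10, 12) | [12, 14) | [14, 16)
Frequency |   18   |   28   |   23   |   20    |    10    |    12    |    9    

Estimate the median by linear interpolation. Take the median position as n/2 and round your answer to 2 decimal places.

Cumulative frequencies: 18, 46, 69, 89, 99, 111, 120
n = 120; position = n/2 = 60.
This falls in the class [6, 8): L = 6, F = 46, f = 23, h = 2.
Median ≈ 6 + ((60 − 46) / 23) × 2 = 7.2174

7.22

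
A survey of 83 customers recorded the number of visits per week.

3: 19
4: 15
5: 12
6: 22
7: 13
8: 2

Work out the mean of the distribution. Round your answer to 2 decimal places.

Values: 3, 4, 5, 6, 7, 8
Σfx = 19×3 + 15×4 + 12×5 + 22×6 + 13×7 + 2×8 = 416
n = Σf = 83
Mean = 416 / 83 = 5.0120

5.01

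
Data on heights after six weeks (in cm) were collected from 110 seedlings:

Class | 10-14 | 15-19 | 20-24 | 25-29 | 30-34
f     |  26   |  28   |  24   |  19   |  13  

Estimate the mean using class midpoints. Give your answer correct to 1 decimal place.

Midpoints: 12, 17, 22, 27, 32
Σfm = 26×12 + 28×17 + 24×22 + 19×27 + 13×32 = 2245
n = Σf = 110
Mean = 2245 / 110 = 20.4091

20.4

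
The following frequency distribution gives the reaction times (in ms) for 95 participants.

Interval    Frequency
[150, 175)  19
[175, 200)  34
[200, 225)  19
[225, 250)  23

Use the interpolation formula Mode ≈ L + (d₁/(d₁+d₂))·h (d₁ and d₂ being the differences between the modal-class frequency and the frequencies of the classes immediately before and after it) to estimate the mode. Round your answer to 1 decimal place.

Modal class: [175, 200) (highest frequency 34).
d₁ = 34 − 19 = 15, d₂ = 34 − 19 = 15
Mode ≈ 175 + (15/(15+15)) × 25 = 175 + 12.5000 = 187.5000

187.5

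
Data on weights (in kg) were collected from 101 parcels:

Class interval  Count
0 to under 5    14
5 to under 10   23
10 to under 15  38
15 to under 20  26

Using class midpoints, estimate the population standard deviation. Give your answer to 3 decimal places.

Midpoints: 2.5, 7.5, 12.5, 17.5
n = 101, Σfm = 1137.5, mean = 11.2624
Σfm² = 15281.25
Σf(m − x̄)² = Σfm² − (Σfm)²/n = 15281.25 − 1137.5²/101 = 2470.2970
Population variance = 2470.2970 / 101 = 24.4584
Standard deviation = √24.4584 = 4.9455

4.946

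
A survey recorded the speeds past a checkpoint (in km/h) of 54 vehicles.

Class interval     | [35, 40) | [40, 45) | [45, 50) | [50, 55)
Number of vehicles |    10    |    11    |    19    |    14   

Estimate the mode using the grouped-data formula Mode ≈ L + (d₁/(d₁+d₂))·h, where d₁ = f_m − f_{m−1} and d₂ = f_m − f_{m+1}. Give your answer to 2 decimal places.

48.08

Modal class: [45, 50) (highest frequency 19).
d₁ = 19 − 11 = 8, d₂ = 19 − 14 = 5
Mode ≈ 45 + (8/(8+5)) × 5 = 45 + 3.0769 = 48.0769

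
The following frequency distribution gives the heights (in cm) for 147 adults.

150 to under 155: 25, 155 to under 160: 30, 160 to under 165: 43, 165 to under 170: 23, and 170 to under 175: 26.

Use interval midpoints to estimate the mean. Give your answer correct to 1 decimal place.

Midpoints: 152.5, 157.5, 162.5, 167.5, 172.5
Σfm = 25×152.5 + 30×157.5 + 43×162.5 + 23×167.5 + 26×172.5 = 23862.5
n = Σf = 147
Mean = 23862.5 / 147 = 162.3299

162.3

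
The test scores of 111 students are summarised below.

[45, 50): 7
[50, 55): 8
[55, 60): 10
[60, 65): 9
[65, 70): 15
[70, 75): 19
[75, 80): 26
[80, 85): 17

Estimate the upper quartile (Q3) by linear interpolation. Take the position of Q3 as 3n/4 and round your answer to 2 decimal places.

Cumulative frequencies: 7, 15, 25, 34, 49, 68, 94, 111
n = 111; position = 3n/4 = 83.25.
This falls in the class [75, 80): L = 75, F = 68, f = 26, h = 5.
Upper quartile ≈ 75 + ((83.25 − 68) / 26) × 5 = 77.9327

77.93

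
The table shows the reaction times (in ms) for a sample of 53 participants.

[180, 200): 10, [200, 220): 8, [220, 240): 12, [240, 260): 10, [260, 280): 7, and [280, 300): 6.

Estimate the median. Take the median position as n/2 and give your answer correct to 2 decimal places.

234.17

Cumulative frequencies: 10, 18, 30, 40, 47, 53
n = 53; position = n/2 = 26.5.
This falls in the class [220, 240): L = 220, F = 18, f = 12, h = 20.
Median ≈ 220 + ((26.5 − 18) / 12) × 20 = 234.1667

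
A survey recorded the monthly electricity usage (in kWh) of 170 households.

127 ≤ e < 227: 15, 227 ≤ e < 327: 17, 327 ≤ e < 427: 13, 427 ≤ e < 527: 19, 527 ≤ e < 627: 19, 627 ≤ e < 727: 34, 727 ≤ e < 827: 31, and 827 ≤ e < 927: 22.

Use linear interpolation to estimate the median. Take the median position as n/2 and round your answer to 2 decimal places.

632.88

Cumulative frequencies: 15, 32, 45, 64, 83, 117, 148, 170
n = 170; position = n/2 = 85.
This falls in the class 627 ≤ e < 727: L = 627, F = 83, f = 34, h = 100.
Median ≈ 627 + ((85 − 83) / 34) × 100 = 632.8824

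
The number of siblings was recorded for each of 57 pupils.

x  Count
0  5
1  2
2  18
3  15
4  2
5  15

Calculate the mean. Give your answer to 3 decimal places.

2.912

Values: 0, 1, 2, 3, 4, 5
Σfx = 5×0 + 2×1 + 18×2 + 15×3 + 2×4 + 15×5 = 166
n = Σf = 57
Mean = 166 / 57 = 2.9123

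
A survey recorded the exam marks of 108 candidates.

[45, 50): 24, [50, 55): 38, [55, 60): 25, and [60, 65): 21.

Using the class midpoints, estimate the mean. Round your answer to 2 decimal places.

Midpoints: 47.5, 52.5, 57.5, 62.5
Σfm = 24×47.5 + 38×52.5 + 25×57.5 + 21×62.5 = 5885
n = Σf = 108
Mean = 5885 / 108 = 54.4907

54.49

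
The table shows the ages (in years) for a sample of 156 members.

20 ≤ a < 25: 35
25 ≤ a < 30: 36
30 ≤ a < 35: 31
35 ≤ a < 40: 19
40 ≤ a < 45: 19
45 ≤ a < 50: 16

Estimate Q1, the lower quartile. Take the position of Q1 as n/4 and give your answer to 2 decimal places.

25.56

Cumulative frequencies: 35, 71, 102, 121, 140, 156
n = 156; position = n/4 = 39.
This falls in the class 25 ≤ a < 30: L = 25, F = 35, f = 36, h = 5.
Lower quartile ≈ 25 + ((39 − 35) / 36) × 5 = 25.5556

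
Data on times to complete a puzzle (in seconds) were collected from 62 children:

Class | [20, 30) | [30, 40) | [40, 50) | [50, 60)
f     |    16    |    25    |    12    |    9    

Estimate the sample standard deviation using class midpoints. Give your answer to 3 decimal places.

Midpoints: 25, 35, 45, 55
n = 62, Σfm = 2310, mean = 37.2581
Σfm² = 92150
Σf(m − x̄)² = Σfm² − (Σfm)²/n = 92150 − 2310²/62 = 6083.8710
Sample variance = 6083.8710 / 61 = 99.7356
Standard deviation = √99.7356 = 9.9868

9.987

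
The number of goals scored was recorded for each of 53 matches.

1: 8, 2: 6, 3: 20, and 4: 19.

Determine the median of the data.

Cumulative frequencies: 8, 14, 34, 53
n = 53, so the median is the value in position (n+1)/2 = 27.
Position 27 falls at value 3.

3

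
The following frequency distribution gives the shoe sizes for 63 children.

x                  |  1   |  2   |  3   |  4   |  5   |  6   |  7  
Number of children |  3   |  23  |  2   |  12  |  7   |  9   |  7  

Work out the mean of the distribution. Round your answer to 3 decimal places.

Values: 1, 2, 3, 4, 5, 6, 7
Σfx = 3×1 + 23×2 + 2×3 + 12×4 + 7×5 + 9×6 + 7×7 = 241
n = Σf = 63
Mean = 241 / 63 = 3.8254

3.825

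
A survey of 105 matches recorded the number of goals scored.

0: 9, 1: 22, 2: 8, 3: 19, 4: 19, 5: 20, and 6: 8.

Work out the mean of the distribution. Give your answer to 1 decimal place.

Values: 0, 1, 2, 3, 4, 5, 6
Σfx = 9×0 + 22×1 + 8×2 + 19×3 + 19×4 + 20×5 + 8×6 = 319
n = Σf = 105
Mean = 319 / 105 = 3.0381

3.0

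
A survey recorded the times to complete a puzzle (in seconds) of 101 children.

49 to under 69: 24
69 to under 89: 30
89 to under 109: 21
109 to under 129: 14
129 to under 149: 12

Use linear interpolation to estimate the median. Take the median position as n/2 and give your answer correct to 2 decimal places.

Cumulative frequencies: 24, 54, 75, 89, 101
n = 101; position = n/2 = 50.5.
This falls in the class 69 to under 89: L = 69, F = 24, f = 30, h = 20.
Median ≈ 69 + ((50.5 − 24) / 30) × 20 = 86.6667

86.67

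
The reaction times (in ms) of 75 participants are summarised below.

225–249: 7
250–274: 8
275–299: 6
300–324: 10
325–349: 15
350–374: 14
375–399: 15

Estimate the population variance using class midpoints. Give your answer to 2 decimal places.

Midpoints: 237, 262, 287, 312, 337, 362, 387
n = 75, Σfm = 24525, mean = 327.0000
Σfm² = 8194675
Σf(m − x̄)² = Σfm² − (Σfm)²/n = 8194675 − 24525²/75 = 175000.0000
Population variance = 175000.0000 / 75 = 2333.3333

2333.33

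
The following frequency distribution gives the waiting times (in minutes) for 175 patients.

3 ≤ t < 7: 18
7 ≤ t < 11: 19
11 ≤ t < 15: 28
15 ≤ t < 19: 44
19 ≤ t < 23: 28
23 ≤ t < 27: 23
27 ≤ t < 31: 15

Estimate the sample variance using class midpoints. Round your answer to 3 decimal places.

Midpoints: 5, 9, 13, 17, 21, 25, 29
n = 175, Σfm = 2971, mean = 16.9771
Σfm² = 58775
Σf(m − x̄)² = Σfm² − (Σfm)²/n = 58775 − 2971²/175 = 8335.9086
Sample variance = 8335.9086 / 174 = 47.9075

47.908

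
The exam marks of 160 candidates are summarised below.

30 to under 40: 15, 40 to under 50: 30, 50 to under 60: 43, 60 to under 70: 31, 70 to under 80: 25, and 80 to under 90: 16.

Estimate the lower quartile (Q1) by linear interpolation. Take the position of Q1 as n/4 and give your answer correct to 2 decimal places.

Cumulative frequencies: 15, 45, 88, 119, 144, 160
n = 160; position = n/4 = 40.
This falls in the class 40 to under 50: L = 40, F = 15, f = 30, h = 10.
Lower quartile ≈ 40 + ((40 − 15) / 30) × 10 = 48.3333

48.33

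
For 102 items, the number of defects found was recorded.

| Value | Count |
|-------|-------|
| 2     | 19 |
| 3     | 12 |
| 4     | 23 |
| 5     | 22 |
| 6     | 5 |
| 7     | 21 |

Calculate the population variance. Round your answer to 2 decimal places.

2.93

Values: 2, 3, 4, 5, 6, 7
n = 102, Σfx = 453, mean = 4.4412
Σfx² = 2311
Σf(x − x̄)² = Σfx² − (Σfx)²/n = 2311 − 453²/102 = 299.1471
Population variance = 299.1471 / 102 = 2.9328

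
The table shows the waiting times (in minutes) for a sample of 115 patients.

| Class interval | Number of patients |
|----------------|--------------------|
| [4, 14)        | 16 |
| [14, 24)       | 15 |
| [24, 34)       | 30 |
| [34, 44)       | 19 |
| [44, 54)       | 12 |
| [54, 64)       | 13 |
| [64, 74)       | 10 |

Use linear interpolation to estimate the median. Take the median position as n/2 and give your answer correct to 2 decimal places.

32.83

Cumulative frequencies: 16, 31, 61, 80, 92, 105, 115
n = 115; position = n/2 = 57.5.
This falls in the class [24, 34): L = 24, F = 31, f = 30, h = 10.
Median ≈ 24 + ((57.5 − 31) / 30) × 10 = 32.8333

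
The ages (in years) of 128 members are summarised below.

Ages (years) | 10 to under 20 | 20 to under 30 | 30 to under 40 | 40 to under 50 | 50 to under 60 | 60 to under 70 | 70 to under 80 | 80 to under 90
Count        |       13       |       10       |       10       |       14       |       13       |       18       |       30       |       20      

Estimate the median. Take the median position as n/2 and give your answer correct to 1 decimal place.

62.2

Cumulative frequencies: 13, 23, 33, 47, 60, 78, 108, 128
n = 128; position = n/2 = 64.
This falls in the class 60 to under 70: L = 60, F = 60, f = 18, h = 10.
Median ≈ 60 + ((64 − 60) / 18) × 10 = 62.2222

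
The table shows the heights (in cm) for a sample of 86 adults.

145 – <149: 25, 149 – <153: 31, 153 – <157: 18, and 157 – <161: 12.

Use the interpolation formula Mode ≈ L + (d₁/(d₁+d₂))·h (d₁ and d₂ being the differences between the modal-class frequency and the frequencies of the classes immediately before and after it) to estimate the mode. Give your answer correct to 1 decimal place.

150.3

Modal class: 149 – <153 (highest frequency 31).
d₁ = 31 − 25 = 6, d₂ = 31 − 18 = 13
Mode ≈ 149 + (6/(6+13)) × 4 = 149 + 1.2632 = 150.2632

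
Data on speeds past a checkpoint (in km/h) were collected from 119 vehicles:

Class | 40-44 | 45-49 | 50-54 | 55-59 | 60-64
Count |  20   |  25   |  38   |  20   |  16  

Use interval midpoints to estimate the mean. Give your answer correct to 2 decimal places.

51.45

Midpoints: 42, 47, 52, 57, 62
Σfm = 20×42 + 25×47 + 38×52 + 20×57 + 16×62 = 6123
n = Σf = 119
Mean = 6123 / 119 = 51.4538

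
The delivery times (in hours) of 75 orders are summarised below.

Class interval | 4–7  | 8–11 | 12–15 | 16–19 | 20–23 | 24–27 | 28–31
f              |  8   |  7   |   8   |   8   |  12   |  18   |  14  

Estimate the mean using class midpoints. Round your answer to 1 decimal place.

19.8

Midpoints: 5.5, 9.5, 13.5, 17.5, 21.5, 25.5, 29.5
Σfm = 8×5.5 + 7×9.5 + 8×13.5 + 8×17.5 + 12×21.5 + 18×25.5 + 14×29.5 = 1488.5
n = Σf = 75
Mean = 1488.5 / 75 = 19.8467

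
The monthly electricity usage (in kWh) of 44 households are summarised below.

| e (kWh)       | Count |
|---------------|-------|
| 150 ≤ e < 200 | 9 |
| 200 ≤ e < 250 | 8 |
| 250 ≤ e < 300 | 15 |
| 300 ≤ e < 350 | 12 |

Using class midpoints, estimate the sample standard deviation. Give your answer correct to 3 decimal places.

54.743

Midpoints: 175, 225, 275, 325
n = 44, Σfm = 11400, mean = 259.0909
Σfm² = 3082500
Σf(m − x̄)² = Σfm² − (Σfm)²/n = 3082500 − 11400²/44 = 128863.6364
Sample variance = 128863.6364 / 43 = 2996.8288
Standard deviation = √2996.8288 = 54.7433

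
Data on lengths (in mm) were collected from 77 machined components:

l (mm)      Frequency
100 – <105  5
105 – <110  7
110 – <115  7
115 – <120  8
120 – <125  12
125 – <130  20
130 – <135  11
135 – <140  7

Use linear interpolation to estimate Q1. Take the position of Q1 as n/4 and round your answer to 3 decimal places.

Cumulative frequencies: 5, 12, 19, 27, 39, 59, 70, 77
n = 77; position = n/4 = 19.25.
This falls in the class 115 – <120: L = 115, F = 19, f = 8, h = 5.
Lower quartile ≈ 115 + ((19.25 − 19) / 8) × 5 = 115.1562

115.156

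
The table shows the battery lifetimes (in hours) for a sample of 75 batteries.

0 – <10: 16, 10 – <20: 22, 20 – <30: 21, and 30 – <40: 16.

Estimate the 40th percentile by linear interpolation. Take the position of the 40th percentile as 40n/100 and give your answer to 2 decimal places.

16.36

Cumulative frequencies: 16, 38, 59, 75
n = 75; position = 40n/100 = 30.
This falls in the class 10 – <20: L = 10, F = 16, f = 22, h = 10.
40th percentile ≈ 10 + ((30 − 16) / 22) × 10 = 16.3636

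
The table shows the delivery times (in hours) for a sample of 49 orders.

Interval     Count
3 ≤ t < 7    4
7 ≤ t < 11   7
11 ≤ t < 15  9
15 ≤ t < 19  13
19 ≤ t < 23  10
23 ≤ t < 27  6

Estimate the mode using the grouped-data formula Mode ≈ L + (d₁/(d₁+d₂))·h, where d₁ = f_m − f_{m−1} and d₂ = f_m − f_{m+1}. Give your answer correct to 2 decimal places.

Modal class: 15 ≤ t < 19 (highest frequency 13).
d₁ = 13 − 9 = 4, d₂ = 13 − 10 = 3
Mode ≈ 15 + (4/(4+3)) × 4 = 15 + 2.2857 = 17.2857

17.29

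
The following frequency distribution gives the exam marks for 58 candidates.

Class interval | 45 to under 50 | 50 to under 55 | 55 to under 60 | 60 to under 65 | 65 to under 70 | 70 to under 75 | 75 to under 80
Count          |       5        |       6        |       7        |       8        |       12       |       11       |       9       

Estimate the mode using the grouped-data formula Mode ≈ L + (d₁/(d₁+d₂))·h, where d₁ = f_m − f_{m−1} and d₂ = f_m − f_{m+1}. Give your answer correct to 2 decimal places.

Modal class: 65 to under 70 (highest frequency 12).
d₁ = 12 − 8 = 4, d₂ = 12 − 11 = 1
Mode ≈ 65 + (4/(4+1)) × 5 = 65 + 4.0000 = 69.0000

69.00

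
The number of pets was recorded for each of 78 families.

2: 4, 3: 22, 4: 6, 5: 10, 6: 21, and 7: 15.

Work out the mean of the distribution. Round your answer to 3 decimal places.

4.859

Values: 2, 3, 4, 5, 6, 7
Σfx = 4×2 + 22×3 + 6×4 + 10×5 + 21×6 + 15×7 = 379
n = Σf = 78
Mean = 379 / 78 = 4.8590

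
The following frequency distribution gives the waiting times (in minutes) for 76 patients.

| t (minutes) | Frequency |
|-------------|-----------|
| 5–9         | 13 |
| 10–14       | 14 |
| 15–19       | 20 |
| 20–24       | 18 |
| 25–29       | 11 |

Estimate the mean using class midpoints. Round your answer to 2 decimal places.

17.00

Midpoints: 7, 12, 17, 22, 27
Σfm = 13×7 + 14×12 + 20×17 + 18×22 + 11×27 = 1292
n = Σf = 76
Mean = 1292 / 76 = 17.0000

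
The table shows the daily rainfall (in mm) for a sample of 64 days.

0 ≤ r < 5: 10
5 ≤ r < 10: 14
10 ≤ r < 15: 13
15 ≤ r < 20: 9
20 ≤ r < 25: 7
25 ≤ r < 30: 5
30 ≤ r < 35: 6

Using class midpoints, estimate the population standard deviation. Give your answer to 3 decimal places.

9.265

Midpoints: 2.5, 7.5, 12.5, 17.5, 22.5, 27.5, 32.5
n = 64, Σfm = 940, mean = 14.6875
Σfm² = 19300
Σf(m − x̄)² = Σfm² − (Σfm)²/n = 19300 − 940²/64 = 5493.7500
Population variance = 5493.7500 / 64 = 85.8398
Standard deviation = √85.8398 = 9.2650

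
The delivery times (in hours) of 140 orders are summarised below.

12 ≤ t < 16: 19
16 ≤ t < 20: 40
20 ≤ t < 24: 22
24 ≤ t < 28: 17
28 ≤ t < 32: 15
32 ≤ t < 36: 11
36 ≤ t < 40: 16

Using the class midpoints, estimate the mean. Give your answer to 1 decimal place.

Midpoints: 14, 18, 22, 26, 30, 34, 38
Σfm = 19×14 + 40×18 + 22×22 + 17×26 + 15×30 + 11×34 + 16×38 = 3344
n = Σf = 140
Mean = 3344 / 140 = 23.8857

23.9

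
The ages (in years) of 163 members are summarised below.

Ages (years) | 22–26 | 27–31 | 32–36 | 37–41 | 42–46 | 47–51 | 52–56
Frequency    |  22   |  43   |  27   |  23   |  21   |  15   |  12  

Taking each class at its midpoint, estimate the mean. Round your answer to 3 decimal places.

Midpoints: 24, 29, 34, 39, 44, 49, 54
Σfm = 22×24 + 43×29 + 27×34 + 23×39 + 21×44 + 15×49 + 12×54 = 5897
n = Σf = 163
Mean = 5897 / 163 = 36.1779

36.178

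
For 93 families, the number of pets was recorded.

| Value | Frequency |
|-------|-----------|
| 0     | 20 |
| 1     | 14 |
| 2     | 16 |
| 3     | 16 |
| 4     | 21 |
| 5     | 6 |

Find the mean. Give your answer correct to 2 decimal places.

Values: 0, 1, 2, 3, 4, 5
Σfx = 20×0 + 14×1 + 16×2 + 16×3 + 21×4 + 6×5 = 208
n = Σf = 93
Mean = 208 / 93 = 2.2366

2.24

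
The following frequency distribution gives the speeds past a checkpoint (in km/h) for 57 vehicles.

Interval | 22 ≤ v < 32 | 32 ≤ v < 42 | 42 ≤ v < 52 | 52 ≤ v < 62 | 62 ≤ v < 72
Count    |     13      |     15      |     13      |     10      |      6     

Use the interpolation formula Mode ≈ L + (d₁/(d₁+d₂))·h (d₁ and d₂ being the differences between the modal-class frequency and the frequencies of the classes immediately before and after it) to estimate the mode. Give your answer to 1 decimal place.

Modal class: 32 ≤ v < 42 (highest frequency 15).
d₁ = 15 − 13 = 2, d₂ = 15 − 13 = 2
Mode ≈ 32 + (2/(2+2)) × 10 = 32 + 5.0000 = 37.0000

37.0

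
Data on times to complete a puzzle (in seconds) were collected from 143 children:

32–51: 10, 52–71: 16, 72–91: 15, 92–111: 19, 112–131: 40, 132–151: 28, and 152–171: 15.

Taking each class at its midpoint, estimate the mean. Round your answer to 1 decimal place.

110.5

Midpoints: 41.5, 61.5, 81.5, 101.5, 121.5, 141.5, 161.5
Σfm = 10×41.5 + 16×61.5 + 15×81.5 + 19×101.5 + 40×121.5 + 28×141.5 + 15×161.5 = 15794.5
n = Σf = 143
Mean = 15794.5 / 143 = 110.4510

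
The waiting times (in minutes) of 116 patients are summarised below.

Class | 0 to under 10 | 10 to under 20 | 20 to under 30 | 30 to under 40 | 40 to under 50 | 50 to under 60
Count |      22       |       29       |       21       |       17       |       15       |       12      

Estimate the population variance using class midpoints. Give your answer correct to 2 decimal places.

259.60

Midpoints: 5, 15, 25, 35, 45, 55
n = 116, Σfm = 3000, mean = 25.8621
Σfm² = 107700
Σf(m − x̄)² = Σfm² − (Σfm)²/n = 107700 − 3000²/116 = 30113.7931
Population variance = 30113.7931 / 116 = 259.6017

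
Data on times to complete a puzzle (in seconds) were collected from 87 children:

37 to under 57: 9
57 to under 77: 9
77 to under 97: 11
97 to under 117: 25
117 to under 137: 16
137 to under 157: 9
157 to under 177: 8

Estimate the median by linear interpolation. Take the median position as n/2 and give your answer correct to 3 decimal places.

108.600

Cumulative frequencies: 9, 18, 29, 54, 70, 79, 87
n = 87; position = n/2 = 43.5.
This falls in the class 97 to under 117: L = 97, F = 29, f = 25, h = 20.
Median ≈ 97 + ((43.5 − 29) / 25) × 20 = 108.6000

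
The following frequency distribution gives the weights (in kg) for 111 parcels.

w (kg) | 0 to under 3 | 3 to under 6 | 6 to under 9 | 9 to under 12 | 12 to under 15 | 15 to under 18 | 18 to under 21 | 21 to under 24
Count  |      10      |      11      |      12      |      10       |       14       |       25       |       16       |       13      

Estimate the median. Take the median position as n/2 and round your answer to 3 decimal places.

Cumulative frequencies: 10, 21, 33, 43, 57, 82, 98, 111
n = 111; position = n/2 = 55.5.
This falls in the class 12 to under 15: L = 12, F = 43, f = 14, h = 3.
Median ≈ 12 + ((55.5 − 43) / 14) × 3 = 14.6786

14.679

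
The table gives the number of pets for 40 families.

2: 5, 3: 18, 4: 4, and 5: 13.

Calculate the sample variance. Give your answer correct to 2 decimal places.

Values: 2, 3, 4, 5
n = 40, Σfx = 145, mean = 3.6250
Σfx² = 571
Σf(x − x̄)² = Σfx² − (Σfx)²/n = 571 − 145²/40 = 45.3750
Sample variance = 45.3750 / 39 = 1.1635

1.16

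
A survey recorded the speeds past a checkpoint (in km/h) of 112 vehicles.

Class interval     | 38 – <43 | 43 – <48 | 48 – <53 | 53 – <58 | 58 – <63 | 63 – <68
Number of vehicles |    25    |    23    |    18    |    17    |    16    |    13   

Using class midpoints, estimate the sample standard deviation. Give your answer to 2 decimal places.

Midpoints: 40.5, 45.5, 50.5, 55.5, 60.5, 65.5
n = 112, Σfm = 5731, mean = 51.1696
Σfm² = 301228
Σf(m − x̄)² = Σfm² − (Σfm)²/n = 301228 − 5731²/112 = 7974.7768
Sample variance = 7974.7768 / 111 = 71.8448
Standard deviation = √71.8448 = 8.4761

8.48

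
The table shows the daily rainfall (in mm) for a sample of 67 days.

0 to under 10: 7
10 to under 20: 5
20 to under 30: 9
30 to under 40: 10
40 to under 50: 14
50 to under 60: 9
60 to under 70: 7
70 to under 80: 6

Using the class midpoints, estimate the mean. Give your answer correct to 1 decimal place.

40.5

Midpoints: 5, 15, 25, 35, 45, 55, 65, 75
Σfm = 7×5 + 5×15 + 9×25 + 10×35 + 14×45 + 9×55 + 7×65 + 6×75 = 2715
n = Σf = 67
Mean = 2715 / 67 = 40.5224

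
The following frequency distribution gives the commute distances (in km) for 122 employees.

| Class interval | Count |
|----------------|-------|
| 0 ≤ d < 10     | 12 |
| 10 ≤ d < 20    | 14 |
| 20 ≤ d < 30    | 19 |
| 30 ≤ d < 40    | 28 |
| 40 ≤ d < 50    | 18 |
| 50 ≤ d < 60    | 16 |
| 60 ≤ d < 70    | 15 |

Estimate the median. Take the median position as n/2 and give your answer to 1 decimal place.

Cumulative frequencies: 12, 26, 45, 73, 91, 107, 122
n = 122; position = n/2 = 61.
This falls in the class 30 ≤ d < 40: L = 30, F = 45, f = 28, h = 10.
Median ≈ 30 + ((61 − 45) / 28) × 10 = 35.7143

35.7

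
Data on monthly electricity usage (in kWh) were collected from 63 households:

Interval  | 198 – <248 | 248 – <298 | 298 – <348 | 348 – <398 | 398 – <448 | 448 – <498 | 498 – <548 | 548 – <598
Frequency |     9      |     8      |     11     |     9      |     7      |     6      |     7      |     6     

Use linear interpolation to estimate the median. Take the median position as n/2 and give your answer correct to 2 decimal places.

367.44

Cumulative frequencies: 9, 17, 28, 37, 44, 50, 57, 63
n = 63; position = n/2 = 31.5.
This falls in the class 348 – <398: L = 348, F = 28, f = 9, h = 50.
Median ≈ 348 + ((31.5 − 28) / 9) × 50 = 367.4444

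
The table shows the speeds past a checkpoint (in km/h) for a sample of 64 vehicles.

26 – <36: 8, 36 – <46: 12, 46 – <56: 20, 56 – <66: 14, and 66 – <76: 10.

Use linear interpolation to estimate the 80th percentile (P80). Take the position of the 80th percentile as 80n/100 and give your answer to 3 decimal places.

Cumulative frequencies: 8, 20, 40, 54, 64
n = 64; position = 80n/100 = 51.2.
This falls in the class 56 – <66: L = 56, F = 40, f = 14, h = 10.
80th percentile ≈ 56 + ((51.2 − 40) / 14) × 10 = 64.0000

64.000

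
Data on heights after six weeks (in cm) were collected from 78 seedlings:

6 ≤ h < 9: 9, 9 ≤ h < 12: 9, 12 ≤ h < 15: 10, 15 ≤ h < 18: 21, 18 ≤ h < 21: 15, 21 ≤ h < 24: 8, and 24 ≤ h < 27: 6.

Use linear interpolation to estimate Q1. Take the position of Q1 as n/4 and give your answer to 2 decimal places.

12.45

Cumulative frequencies: 9, 18, 28, 49, 64, 72, 78
n = 78; position = n/4 = 19.5.
This falls in the class 12 ≤ h < 15: L = 12, F = 18, f = 10, h = 3.
Lower quartile ≈ 12 + ((19.5 − 18) / 10) × 3 = 12.4500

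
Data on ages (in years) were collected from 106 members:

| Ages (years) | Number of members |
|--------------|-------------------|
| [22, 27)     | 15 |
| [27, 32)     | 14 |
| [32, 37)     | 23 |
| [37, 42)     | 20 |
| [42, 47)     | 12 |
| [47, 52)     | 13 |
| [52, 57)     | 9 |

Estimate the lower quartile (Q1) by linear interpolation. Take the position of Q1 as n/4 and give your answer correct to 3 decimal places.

31.107

Cumulative frequencies: 15, 29, 52, 72, 84, 97, 106
n = 106; position = n/4 = 26.5.
This falls in the class [27, 32): L = 27, F = 15, f = 14, h = 5.
Lower quartile ≈ 27 + ((26.5 − 15) / 14) × 5 = 31.1071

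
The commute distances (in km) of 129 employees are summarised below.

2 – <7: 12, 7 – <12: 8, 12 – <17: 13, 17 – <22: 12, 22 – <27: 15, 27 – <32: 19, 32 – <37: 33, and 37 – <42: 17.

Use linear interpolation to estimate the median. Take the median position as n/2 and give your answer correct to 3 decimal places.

28.184

Cumulative frequencies: 12, 20, 33, 45, 60, 79, 112, 129
n = 129; position = n/2 = 64.5.
This falls in the class 27 – <32: L = 27, F = 60, f = 19, h = 5.
Median ≈ 27 + ((64.5 − 60) / 19) × 5 = 28.1842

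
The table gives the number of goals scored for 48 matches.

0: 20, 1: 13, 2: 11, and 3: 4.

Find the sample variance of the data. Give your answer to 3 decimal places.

1.000

Values: 0, 1, 2, 3
n = 48, Σfx = 47, mean = 0.9792
Σfx² = 93
Σf(x − x̄)² = Σfx² − (Σfx)²/n = 93 − 47²/48 = 46.9792
Sample variance = 46.9792 / 47 = 0.9996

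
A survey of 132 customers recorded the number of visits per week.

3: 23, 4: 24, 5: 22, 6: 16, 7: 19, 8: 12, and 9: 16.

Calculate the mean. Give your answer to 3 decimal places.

Values: 3, 4, 5, 6, 7, 8, 9
Σfx = 23×3 + 24×4 + 22×5 + 16×6 + 19×7 + 12×8 + 16×9 = 744
n = Σf = 132
Mean = 744 / 132 = 5.6364

5.636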